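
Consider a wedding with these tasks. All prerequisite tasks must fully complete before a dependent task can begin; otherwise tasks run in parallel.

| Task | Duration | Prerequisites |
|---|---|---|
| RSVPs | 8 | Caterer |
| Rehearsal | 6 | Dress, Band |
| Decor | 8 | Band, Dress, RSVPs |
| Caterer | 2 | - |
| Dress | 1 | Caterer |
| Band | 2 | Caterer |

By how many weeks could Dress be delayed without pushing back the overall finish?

7

Caterer→RSVPs→Decor = 2+8+8 = 18 sets the makespan at 18 weeks.
Longest path through Dress: 11 weeks (earliest finish 3, latest finish 10).
Slack of Dress = 9 − 2 = 7 weeks.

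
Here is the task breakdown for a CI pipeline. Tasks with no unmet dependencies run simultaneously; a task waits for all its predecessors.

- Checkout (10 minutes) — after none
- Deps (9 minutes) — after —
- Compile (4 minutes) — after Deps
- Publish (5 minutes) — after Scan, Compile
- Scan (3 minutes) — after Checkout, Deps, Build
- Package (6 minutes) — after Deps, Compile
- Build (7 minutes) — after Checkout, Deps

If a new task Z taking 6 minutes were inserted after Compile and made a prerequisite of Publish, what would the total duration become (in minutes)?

Originally the CI pipeline takes 25 minutes.
With Z inserted, Publish now waits for max(Scan, Compile, Z).
New critical path: Checkout→Build→Scan→Publish = 10+7+3+5 = 25 ⇒ 25 minutes.

25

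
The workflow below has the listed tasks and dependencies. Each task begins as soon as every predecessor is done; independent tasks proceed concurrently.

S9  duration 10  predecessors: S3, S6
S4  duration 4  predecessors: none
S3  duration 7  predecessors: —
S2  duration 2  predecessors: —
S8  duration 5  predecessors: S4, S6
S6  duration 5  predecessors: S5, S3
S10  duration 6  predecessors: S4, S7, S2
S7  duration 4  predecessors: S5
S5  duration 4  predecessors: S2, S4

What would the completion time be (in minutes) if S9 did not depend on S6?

With the dependency in place, S4→S5→S6→S9 = 4+4+5+10 = 23 sets the finish at 23 minutes.
Without S6→S9, S9's earliest start moves from 13 to 7.
New critical path: S4→S5→S6→S8 = 4+4+5+5 = 18 ⇒ 18 minutes.

18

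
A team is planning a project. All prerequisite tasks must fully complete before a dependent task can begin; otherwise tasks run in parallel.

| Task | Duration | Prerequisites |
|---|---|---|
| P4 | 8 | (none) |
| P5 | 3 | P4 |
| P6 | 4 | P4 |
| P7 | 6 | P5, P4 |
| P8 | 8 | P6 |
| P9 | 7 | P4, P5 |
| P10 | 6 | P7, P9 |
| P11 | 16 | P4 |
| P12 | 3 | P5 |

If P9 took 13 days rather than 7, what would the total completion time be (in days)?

The binding path is P4→P5→P9→P10 = 8+3+7+6 = 24; finish at 24 days.
P9 lies on that path, so at 13 days the path becomes 30 days.
The critical path is still P4→P5→P9→P10; finish is now 30 days.

30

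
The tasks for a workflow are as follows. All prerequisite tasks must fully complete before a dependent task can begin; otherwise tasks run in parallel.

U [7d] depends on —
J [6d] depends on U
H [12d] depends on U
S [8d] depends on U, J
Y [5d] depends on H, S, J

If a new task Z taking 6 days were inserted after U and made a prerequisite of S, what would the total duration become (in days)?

Originally the job takes 26 days.
With Z inserted, S now waits for max(U, J, Z).
New critical path: U→Z→S→Y = 7+6+8+5 = 26 ⇒ 26 days.

26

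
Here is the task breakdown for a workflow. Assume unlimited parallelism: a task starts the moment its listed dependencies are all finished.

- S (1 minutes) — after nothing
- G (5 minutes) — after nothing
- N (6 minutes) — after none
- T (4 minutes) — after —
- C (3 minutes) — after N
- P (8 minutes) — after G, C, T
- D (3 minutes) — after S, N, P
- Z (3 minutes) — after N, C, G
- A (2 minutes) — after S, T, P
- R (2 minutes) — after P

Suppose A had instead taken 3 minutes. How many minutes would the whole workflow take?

Baseline: N→C→P→D = 6+3+8+3 = 20 → 20 minutes.
The longest path through A is only 19 minutes, so A has float 1.
No other chain overtakes it, so the finish is 20 minutes.

20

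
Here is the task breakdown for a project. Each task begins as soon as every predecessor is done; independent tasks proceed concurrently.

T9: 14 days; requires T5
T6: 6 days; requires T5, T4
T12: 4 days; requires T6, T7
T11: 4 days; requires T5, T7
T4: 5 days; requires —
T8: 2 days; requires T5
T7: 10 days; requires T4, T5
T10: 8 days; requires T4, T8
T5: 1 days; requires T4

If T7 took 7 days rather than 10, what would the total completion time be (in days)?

20

Actual critical path: T4→T5→T7→T11 = 5+1+10+4 = 20 ⇒ 20 days.
Since T7 is critical, the -3 change carries straight to that chain (now 17 days).
The binding chain switches to T4→T5→T9 = 5+1+14 = 20; finish 20 days.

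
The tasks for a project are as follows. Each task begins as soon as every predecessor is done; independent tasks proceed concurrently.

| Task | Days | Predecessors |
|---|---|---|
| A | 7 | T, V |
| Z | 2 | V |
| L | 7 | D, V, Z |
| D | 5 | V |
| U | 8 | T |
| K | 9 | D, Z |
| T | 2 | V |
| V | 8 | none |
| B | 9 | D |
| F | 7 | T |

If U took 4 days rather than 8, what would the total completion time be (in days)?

22

Critical path before the change: V→D→K = 8+5+9 = 22 giving 22 days.
U has 4 days of float (longest path through it is 18).
The critical path is still V→D→K; finish is now 22 days.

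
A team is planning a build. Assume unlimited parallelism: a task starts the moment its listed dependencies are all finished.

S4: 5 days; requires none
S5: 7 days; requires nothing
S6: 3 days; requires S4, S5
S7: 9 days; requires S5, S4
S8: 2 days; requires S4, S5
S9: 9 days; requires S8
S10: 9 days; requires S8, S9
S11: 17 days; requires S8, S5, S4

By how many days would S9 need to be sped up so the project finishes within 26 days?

1

Current finish: 27 days; target: 26.
S9 is on every critical path, so each day cut from S9 cuts the finish by one (this holds down to a finish of 26).
Need 27 − 26 = 1 day off S9 → S9 becomes 8 days, finish becomes 26.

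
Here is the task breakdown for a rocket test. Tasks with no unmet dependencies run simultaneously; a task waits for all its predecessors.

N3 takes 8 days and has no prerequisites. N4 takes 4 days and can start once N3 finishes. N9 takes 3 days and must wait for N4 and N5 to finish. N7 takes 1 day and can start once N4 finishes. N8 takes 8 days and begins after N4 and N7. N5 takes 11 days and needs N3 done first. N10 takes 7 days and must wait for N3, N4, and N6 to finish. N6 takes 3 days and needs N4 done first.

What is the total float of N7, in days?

1

N3→N4→N6→N10 = 8+4+3+7 = 22 sets the makespan at 22 days.
The longest chain containing N7 totals 21 days.
Slack of N7 = 13 − 12 = 1 day.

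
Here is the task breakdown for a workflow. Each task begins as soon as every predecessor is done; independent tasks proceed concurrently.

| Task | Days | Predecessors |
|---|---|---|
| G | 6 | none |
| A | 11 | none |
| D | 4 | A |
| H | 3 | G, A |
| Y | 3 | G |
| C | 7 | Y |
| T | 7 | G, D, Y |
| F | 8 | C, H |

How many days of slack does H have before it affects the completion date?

The longest chain is G→Y→C→F = 6+3+7+8 = 24; overall finish 24 days.
Longest path through H: 22 days (earliest finish 14, latest finish 16).
Float = 24 − 22 = 2.

2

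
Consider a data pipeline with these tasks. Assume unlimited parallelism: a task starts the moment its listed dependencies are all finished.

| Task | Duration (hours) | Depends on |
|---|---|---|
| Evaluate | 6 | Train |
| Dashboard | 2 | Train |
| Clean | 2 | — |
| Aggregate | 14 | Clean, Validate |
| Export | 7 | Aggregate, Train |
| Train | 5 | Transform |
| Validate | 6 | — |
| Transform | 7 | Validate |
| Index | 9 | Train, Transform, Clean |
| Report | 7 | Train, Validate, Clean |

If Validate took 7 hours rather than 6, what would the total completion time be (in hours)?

Actual critical path: Validate→Transform→Train→Index = 6+7+5+9 = 27 ⇒ 27 hours.
Validate is on the critical path; changing it to 7 makes that path 28 hours.
No other chain overtakes it, so the finish is 28 hours.

28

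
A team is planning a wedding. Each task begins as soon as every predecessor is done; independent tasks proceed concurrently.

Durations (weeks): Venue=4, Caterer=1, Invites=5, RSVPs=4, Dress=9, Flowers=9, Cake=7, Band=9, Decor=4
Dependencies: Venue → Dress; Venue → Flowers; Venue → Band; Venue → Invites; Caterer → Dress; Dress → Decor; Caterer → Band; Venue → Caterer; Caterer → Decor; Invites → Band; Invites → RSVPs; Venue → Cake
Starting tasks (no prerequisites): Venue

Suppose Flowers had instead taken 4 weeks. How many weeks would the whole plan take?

18

Critical path before the change: Venue→Caterer→Dress→Decor = 4+1+9+4 = 18 giving 18 weeks.
Flowers has 5 weeks of float (longest path through it is 13).
The critical path is still Venue→Caterer→Dress→Decor; finish is now 18 weeks.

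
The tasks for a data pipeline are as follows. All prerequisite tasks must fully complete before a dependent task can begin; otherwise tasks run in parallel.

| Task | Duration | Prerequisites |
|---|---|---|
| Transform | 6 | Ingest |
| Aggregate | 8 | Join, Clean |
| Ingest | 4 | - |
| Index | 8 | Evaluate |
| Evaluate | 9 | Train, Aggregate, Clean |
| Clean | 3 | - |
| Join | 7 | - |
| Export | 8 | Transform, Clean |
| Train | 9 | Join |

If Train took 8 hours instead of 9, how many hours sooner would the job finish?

1

Actual critical path: Join→Train→Evaluate→Index = 7+9+9+8 = 33 ⇒ 33 hours.
Train lies on that path, so at 8 hours the path becomes 32 hours.
New critical path: Join→Aggregate→Evaluate→Index = 7+8+9+8 = 32 ⇒ 32 hours.
Change in finish: 32 − 33 = -1 hours.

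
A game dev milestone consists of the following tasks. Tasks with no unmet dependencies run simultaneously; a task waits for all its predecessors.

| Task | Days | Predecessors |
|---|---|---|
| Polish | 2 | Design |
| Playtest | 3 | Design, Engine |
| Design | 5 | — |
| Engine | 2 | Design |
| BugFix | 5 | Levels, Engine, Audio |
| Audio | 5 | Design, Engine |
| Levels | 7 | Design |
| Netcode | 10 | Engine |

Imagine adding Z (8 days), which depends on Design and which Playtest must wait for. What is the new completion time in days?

17

Originally the plan takes 17 days.
With Z inserted, Playtest now waits for max(Design, Engine, Z).
New critical path: Design→Engine→Audio→BugFix = 5+2+5+5 = 17 ⇒ 17 days.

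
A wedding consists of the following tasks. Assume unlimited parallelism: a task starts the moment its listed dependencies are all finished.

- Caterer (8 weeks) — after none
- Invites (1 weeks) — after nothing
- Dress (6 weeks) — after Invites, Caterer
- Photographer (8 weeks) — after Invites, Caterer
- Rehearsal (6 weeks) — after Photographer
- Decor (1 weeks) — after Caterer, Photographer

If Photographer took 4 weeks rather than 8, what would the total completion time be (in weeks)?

The binding path is Caterer→Photographer→Rehearsal = 8+8+6 = 22; finish at 22 weeks.
Since Photographer is critical, the -4 change carries straight to that chain (now 18 weeks).
No other chain overtakes it, so the finish is 18 weeks.

18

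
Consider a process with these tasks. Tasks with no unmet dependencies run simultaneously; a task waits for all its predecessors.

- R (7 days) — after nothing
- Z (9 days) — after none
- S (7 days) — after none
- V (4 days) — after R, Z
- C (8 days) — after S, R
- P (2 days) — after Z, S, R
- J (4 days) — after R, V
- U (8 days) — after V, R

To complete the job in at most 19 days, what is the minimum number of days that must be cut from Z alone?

Current finish: 21 days; target: 19.
Z is on every critical path, so each day cut from Z cuts the finish by one (this holds down to a finish of 19).
Need 21 − 19 = 2 days off Z → Z becomes 7 days, finish becomes 19.

2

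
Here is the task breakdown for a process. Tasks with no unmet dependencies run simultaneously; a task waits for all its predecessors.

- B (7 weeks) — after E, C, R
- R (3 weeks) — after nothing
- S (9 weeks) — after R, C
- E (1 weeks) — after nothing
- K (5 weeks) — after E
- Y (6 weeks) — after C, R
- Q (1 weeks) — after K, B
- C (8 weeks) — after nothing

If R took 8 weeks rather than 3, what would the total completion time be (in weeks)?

Critical path before the change: C→S = 8+9 = 17 giving 17 weeks.
The longest path through R is only 12 weeks, so R has float 5.
Now R→S = 8+9 = 17 is longest, so the finish becomes 17 weeks.

17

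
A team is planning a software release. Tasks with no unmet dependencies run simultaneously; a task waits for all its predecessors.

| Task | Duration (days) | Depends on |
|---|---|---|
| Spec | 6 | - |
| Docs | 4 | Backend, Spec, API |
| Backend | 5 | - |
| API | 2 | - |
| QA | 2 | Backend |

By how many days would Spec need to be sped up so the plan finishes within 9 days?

Current finish: 10 days; target: 9.
Spec is on every critical path, so each day cut from Spec cuts the finish by one (this holds down to a finish of 9).
Need 10 − 9 = 1 day off Spec → Spec becomes 5 days, finish becomes 9.

1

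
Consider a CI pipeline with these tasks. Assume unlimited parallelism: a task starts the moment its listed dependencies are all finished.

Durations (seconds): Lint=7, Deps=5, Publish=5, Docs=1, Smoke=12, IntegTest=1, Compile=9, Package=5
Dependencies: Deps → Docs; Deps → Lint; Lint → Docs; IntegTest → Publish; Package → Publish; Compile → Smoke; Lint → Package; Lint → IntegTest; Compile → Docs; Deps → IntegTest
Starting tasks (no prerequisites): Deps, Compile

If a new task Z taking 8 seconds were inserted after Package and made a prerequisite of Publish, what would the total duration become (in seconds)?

30

Originally the plan takes 22 seconds.
With Z inserted, Publish now waits for max(IntegTest, Package, Z).
New critical path: Deps→Lint→Package→Z→Publish = 5+7+5+8+5 = 30 ⇒ 30 seconds.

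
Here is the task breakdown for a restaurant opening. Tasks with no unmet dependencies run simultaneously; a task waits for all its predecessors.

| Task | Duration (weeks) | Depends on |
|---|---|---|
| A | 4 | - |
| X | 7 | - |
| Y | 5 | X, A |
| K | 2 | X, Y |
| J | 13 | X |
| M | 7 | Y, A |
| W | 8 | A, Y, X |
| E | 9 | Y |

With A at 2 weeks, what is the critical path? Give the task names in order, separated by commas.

X, Y, E

Actual critical path: X→Y→E = 7+5+9 = 21 ⇒ 21 weeks.
A is off the critical path — its longest chain is 18 weeks, giving 3 of slack.
The critical path is still X→Y→E; finish is now 21 weeks.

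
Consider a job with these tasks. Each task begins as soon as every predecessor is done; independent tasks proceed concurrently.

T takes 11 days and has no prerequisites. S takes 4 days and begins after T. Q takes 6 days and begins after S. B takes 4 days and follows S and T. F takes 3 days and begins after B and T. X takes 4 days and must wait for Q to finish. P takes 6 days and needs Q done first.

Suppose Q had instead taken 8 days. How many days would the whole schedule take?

29

The binding path is T→S→Q→P = 11+4+6+6 = 27; finish at 27 days.
Q lies on that path, so at 8 days the path becomes 29 days.
That remains the longest chain; total 29 days.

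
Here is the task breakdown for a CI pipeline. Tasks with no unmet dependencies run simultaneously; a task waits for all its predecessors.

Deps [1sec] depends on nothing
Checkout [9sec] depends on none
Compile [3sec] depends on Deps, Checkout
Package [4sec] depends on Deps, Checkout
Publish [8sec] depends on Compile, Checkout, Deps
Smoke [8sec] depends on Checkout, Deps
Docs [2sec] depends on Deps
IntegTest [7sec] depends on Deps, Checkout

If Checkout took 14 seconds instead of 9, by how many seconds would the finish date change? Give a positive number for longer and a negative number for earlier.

5

Actual critical path: Checkout→Compile→Publish = 9+3+8 = 20 ⇒ 20 seconds.
Since Checkout is critical, the +5 change carries straight to that chain (now 25 seconds).
No other chain overtakes it, so the finish is 25 seconds.
Change in finish: 25 − 20 = +5 seconds.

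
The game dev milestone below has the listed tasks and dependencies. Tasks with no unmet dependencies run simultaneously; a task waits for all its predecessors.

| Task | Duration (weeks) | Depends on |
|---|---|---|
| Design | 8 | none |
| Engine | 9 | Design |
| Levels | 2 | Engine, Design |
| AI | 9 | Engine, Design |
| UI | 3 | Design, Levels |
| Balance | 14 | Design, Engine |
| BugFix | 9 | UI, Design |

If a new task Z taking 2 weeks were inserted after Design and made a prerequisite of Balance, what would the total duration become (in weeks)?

31

Originally the plan takes 31 weeks.
With Z inserted, Balance now waits for max(Design, Engine, Z).
New critical path: Design→Engine→Levels→UI→BugFix = 8+9+2+3+9 = 31 ⇒ 31 weeks.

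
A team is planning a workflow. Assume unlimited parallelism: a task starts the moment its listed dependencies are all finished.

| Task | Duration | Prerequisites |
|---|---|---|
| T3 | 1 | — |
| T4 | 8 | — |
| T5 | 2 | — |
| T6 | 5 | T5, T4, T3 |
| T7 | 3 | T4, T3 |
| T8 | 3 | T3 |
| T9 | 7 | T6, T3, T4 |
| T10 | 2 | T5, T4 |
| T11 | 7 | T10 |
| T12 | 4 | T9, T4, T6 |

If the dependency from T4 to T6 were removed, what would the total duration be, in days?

Original critical path: T4→T6→T9→T12 = 8+5+7+4 = 24 ⇒ 24 days.
Without T4→T6, T6's earliest start moves from 8 to 2.
New critical path: T4→T9→T12 = 8+7+4 = 19 ⇒ 19 days.

19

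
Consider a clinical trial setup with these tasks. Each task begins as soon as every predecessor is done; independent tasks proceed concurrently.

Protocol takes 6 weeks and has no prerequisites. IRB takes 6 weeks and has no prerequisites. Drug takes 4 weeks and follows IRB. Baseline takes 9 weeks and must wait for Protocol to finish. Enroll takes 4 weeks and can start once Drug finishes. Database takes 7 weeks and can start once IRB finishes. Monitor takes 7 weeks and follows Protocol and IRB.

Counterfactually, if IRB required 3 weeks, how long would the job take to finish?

As given, the longest chain is Protocol→Baseline = 6+9 = 15, so the finish is 15 weeks.
IRB has 1 week of float (longest path through it is 14).
The critical path is still Protocol→Baseline; finish is now 15 weeks.

15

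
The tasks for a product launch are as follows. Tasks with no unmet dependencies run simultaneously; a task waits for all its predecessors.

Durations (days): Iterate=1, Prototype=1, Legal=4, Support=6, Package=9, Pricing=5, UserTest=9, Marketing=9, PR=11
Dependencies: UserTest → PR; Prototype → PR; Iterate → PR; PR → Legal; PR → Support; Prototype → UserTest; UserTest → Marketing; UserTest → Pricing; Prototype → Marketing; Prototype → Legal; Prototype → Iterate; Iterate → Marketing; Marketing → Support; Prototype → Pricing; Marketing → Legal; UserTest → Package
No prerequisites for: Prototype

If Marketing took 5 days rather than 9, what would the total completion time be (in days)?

Critical path before the change: Prototype→UserTest→PR→Support = 1+9+11+6 = 27 giving 27 days.
Marketing has 2 days of float (longest path through it is 25).
No other chain overtakes it, so the finish is 27 days.

27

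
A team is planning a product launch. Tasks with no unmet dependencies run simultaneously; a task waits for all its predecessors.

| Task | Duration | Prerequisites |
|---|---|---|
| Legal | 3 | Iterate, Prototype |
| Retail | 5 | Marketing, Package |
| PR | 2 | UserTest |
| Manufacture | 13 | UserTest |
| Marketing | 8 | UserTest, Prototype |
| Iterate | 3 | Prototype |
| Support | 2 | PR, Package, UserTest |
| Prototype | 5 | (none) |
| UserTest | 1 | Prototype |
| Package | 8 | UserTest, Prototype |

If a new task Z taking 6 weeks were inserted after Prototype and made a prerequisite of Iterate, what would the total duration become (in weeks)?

Originally the product launch takes 19 weeks.
With Z inserted, Iterate now waits for max(Prototype, Z).
New critical path: Prototype→UserTest→Manufacture = 5+1+13 = 19 ⇒ 19 weeks.

19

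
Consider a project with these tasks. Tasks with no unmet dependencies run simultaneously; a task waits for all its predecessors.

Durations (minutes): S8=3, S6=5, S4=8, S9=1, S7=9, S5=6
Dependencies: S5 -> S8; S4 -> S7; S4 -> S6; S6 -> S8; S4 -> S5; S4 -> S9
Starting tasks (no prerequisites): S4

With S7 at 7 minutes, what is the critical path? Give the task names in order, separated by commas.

Critical path before the change: S4→S7 = 8+9 = 17 giving 17 minutes.
Since S7 is critical, the -2 change carries straight to that chain (now 15 minutes).
Now S4→S5→S8 = 8+6+3 = 17 is longest, so the finish becomes 17 minutes.

S4, S5, S8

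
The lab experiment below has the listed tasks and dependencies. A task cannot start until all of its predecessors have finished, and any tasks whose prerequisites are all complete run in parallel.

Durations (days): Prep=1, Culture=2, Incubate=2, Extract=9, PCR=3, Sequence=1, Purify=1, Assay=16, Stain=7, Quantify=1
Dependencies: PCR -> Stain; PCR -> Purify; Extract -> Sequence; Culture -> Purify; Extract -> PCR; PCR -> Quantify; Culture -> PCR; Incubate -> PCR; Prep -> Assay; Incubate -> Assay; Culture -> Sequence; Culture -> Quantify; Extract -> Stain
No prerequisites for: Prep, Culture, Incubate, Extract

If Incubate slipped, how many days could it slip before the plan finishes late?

1

Extract→PCR→Stain = 9+3+7 = 19 sets the makespan at 19 days.
Longest path through Incubate: 18 days (earliest finish 2, latest finish 3).
So Incubate can slip 3 − 2 = 1 day.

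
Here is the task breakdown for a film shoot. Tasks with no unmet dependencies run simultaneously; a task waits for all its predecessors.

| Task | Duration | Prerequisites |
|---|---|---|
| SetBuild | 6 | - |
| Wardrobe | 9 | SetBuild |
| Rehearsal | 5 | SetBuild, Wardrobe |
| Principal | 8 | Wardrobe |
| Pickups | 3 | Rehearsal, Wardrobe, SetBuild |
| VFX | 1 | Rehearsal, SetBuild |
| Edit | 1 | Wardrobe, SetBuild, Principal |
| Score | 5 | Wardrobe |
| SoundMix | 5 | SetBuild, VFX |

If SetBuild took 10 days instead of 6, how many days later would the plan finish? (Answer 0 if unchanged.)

4

Baseline: SetBuild→Wardrobe→Rehearsal→VFX→SoundMix = 6+9+5+1+5 = 26 → 26 days.
SetBuild is on the critical path; changing it to 10 makes that path 30 days.
The critical path is still SetBuild→Wardrobe→Rehearsal→VFX→SoundMix; finish is now 30 days.
Change in finish: 30 − 26 = +4 days.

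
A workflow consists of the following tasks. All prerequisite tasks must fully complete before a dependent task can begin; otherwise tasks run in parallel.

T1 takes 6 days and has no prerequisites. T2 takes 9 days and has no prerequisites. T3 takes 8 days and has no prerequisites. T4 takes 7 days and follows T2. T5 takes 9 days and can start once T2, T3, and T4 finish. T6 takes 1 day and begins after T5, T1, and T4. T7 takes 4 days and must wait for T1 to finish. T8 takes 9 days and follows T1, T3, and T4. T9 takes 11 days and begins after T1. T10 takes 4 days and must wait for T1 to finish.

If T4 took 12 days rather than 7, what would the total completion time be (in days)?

31

The binding path is T2→T4→T5→T6 = 9+7+9+1 = 26; finish at 26 days.
Since T4 is critical, the +5 change carries straight to that chain (now 31 days).
No other chain overtakes it, so the finish is 31 days.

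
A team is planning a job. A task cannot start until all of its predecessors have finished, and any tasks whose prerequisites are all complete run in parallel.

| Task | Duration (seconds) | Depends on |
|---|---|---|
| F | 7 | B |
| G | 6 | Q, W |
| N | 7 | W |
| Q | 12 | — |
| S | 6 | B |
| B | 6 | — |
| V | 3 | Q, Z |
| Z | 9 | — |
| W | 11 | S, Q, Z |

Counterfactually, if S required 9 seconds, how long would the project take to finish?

33

Actual critical path: B→S→W→N = 6+6+11+7 = 30 ⇒ 30 seconds.
S lies on that path, so at 9 seconds the path becomes 33 seconds.
No other chain overtakes it, so the finish is 33 seconds.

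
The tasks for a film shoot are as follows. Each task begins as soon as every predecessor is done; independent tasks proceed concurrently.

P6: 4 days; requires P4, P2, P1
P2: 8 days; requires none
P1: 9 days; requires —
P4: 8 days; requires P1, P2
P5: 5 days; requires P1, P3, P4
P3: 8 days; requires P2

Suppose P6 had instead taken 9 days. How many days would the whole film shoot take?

26

The binding path is P1→P4→P5 = 9+8+5 = 22; finish at 22 days.
P6 is off the critical path — its longest chain is 21 days, giving 1 of slack.
The binding chain switches to P1→P4→P6 = 9+8+9 = 26; finish 26 days.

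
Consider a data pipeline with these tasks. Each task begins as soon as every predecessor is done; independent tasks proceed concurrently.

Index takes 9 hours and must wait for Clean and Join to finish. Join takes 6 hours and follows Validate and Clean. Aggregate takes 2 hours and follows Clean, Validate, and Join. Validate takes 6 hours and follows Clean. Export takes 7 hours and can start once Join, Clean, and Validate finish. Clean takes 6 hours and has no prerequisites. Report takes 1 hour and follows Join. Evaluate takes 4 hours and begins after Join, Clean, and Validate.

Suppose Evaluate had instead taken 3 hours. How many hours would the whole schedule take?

27

Actual critical path: Clean→Validate→Join→Index = 6+6+6+9 = 27 ⇒ 27 hours.
Evaluate has 5 hours of float (longest path through it is 22).
No other chain overtakes it, so the finish is 27 hours.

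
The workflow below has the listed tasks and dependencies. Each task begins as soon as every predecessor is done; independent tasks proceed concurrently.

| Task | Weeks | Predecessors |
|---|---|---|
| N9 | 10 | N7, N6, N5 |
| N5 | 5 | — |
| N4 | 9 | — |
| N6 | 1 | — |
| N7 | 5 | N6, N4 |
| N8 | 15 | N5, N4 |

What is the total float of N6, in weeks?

8

Critical path: N4→N7→N9 = 9+5+10 = 24, so the finish is 24 weeks.
Longest path through N6: 16 weeks (earliest finish 1, latest finish 9).
So N6 can slip 9 − 1 = 8 weeks.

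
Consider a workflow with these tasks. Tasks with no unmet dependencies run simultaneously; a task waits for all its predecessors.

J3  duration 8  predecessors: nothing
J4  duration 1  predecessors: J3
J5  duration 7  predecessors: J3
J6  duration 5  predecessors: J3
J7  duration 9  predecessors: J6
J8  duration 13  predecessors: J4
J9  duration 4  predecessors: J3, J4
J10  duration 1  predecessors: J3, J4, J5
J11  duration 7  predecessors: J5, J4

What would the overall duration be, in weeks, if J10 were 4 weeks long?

22

Critical path before the change: J3→J4→J8 = 8+1+13 = 22 giving 22 weeks.
J10 is off the critical path — its longest chain is 16 weeks, giving 6 of slack.
No other chain overtakes it, so the finish is 22 weeks.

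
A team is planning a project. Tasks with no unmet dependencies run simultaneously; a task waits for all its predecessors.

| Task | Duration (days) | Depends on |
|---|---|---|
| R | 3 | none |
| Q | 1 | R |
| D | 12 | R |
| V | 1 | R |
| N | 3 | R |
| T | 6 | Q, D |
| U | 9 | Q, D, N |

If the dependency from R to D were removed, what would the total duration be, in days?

Original critical path: R→D→U = 3+12+9 = 24 ⇒ 24 days.
Without R→D, D's earliest start moves from 3 to 0.
After: D→U = 12+9 = 21 → 21 days.

21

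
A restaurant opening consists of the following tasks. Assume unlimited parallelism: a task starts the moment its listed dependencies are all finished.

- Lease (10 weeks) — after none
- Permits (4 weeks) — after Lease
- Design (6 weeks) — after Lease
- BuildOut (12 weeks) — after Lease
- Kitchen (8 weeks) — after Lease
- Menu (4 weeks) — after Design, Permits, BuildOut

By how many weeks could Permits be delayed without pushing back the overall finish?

Critical path: Lease→BuildOut→Menu = 10+12+4 = 26, so the finish is 26 weeks.
Permits finishes as early as 14 and must finish by 22.
Float = 26 − 18 = 8.

8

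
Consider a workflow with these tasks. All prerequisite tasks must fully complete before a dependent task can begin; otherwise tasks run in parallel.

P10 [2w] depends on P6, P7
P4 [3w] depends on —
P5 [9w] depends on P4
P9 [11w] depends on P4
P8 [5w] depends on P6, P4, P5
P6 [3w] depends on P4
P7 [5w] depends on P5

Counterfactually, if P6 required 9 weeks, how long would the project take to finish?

19

Baseline: P4→P5→P7→P10 = 3+9+5+2 = 19 → 19 weeks.
P6 is off the critical path — its longest chain is 11 weeks, giving 8 of slack.
No other chain overtakes it, so the finish is 19 weeks.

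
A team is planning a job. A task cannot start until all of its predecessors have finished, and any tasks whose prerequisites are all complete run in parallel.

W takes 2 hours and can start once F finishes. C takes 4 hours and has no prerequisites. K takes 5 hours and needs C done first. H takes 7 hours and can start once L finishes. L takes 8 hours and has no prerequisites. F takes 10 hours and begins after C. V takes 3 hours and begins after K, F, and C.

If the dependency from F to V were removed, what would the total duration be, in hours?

Before: longest chain C→F→V = 4+10+3 = 17, finish 17.
Without F→V, V's earliest start moves from 14 to 9.
New critical path: C→F→W = 4+10+2 = 16 ⇒ 16 hours.

16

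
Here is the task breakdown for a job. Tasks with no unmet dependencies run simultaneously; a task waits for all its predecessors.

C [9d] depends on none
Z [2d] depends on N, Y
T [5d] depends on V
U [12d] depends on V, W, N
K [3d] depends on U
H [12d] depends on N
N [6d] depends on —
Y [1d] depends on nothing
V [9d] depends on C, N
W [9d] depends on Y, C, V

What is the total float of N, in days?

Critical path: C→V→W→U→K = 9+9+9+12+3 = 42, so the finish is 42 days.
N finishes as early as 6 and must finish by 9.
Slack of N = 3 − 0 = 3 days.

3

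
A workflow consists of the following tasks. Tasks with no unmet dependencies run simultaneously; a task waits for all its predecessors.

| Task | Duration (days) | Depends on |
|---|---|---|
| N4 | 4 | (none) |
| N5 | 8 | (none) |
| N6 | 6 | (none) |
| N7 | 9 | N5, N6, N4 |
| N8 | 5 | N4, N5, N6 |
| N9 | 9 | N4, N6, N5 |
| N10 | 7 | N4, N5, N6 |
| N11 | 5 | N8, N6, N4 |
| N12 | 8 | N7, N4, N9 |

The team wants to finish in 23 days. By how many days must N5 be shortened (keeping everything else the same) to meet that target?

Current finish: 25 days; target: 23.
N5 is on every critical path, so each day cut from N5 cuts the finish by one (this holds down to a finish of 23).
Need 25 − 23 = 2 days off N5 → N5 becomes 6 days, finish becomes 23.

2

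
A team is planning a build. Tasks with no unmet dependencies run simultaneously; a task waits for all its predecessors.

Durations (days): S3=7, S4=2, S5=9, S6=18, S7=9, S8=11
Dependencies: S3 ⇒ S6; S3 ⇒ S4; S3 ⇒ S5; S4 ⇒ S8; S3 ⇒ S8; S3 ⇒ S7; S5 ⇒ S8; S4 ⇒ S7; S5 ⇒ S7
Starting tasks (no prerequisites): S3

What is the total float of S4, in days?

Critical path: S3→S5→S8 = 7+9+11 = 27, so the finish is 27 days.
The longest chain containing S4 totals 20 days.
So S4 can slip 16 − 9 = 7 days.

7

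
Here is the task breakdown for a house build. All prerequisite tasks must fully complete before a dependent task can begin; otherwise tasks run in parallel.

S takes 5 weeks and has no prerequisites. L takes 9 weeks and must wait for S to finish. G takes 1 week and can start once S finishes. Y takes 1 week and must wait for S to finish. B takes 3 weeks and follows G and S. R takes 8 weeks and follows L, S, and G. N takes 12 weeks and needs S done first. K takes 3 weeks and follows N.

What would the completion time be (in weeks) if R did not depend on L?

20

With the dependency in place, S→L→R = 5+9+8 = 22 sets the finish at 22 weeks.
Without L→R, R's earliest start moves from 14 to 6.
New critical path: S→N→K = 5+12+3 = 20 ⇒ 20 weeks.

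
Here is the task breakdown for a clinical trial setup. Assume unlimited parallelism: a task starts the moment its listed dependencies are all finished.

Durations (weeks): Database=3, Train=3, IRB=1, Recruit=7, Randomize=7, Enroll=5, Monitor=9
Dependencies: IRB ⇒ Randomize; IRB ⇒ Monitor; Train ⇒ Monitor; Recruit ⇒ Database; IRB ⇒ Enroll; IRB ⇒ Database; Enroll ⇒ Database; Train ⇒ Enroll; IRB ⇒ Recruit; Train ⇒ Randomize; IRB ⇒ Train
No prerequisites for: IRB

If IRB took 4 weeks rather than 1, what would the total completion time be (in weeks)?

Baseline: IRB→Train→Monitor = 1+3+9 = 13 → 13 weeks.
Since IRB is critical, the +3 change carries straight to that chain (now 16 weeks).
No other chain overtakes it, so the finish is 16 weeks.

16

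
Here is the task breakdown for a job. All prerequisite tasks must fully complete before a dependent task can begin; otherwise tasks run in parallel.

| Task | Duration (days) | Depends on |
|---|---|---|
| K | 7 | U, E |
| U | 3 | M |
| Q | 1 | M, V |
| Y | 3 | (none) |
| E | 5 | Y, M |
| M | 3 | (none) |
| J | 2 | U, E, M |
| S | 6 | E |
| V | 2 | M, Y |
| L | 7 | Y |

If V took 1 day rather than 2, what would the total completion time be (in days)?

15

As given, the longest chain is M→E→K = 3+5+7 = 15, so the finish is 15 days.
V is off the critical path — its longest chain is 6 days, giving 9 of slack.
The critical path is still M→E→K; finish is now 15 days.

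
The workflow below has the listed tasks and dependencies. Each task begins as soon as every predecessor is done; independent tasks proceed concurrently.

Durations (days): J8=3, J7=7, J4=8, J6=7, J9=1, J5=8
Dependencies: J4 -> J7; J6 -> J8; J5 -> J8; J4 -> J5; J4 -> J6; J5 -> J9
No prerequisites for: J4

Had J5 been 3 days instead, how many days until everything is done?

As given, the longest chain is J4→J5→J8 = 8+8+3 = 19, so the finish is 19 days.
J5 is on the critical path; changing it to 3 makes that path 14 days.
Now J4→J6→J8 = 8+7+3 = 18 is longest, so the finish becomes 18 days.

18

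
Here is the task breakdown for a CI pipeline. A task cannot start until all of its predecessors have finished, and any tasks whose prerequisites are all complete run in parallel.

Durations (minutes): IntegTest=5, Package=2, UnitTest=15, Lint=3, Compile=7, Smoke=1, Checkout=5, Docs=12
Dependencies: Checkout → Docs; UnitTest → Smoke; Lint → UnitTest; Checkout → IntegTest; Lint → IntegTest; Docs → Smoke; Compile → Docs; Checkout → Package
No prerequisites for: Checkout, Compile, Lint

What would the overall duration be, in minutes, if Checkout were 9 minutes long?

As given, the longest chain is Compile→Docs→Smoke = 7+12+1 = 20, so the finish is 20 minutes.
Checkout has 2 minutes of float (longest path through it is 18).
New critical path: Checkout→Docs→Smoke = 9+12+1 = 22 ⇒ 22 minutes.

22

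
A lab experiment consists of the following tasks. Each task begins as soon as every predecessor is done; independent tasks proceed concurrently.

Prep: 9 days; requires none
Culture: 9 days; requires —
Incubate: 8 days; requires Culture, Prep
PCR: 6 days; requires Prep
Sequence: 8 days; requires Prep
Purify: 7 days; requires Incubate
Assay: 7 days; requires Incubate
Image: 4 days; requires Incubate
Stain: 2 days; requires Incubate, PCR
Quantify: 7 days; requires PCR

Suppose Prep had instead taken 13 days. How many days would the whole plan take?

Baseline: Prep→Incubate→Purify = 9+8+7 = 24 → 24 days.
Since Prep is critical, the +4 change carries straight to that chain (now 28 days).
That remains the longest chain; total 28 days.

28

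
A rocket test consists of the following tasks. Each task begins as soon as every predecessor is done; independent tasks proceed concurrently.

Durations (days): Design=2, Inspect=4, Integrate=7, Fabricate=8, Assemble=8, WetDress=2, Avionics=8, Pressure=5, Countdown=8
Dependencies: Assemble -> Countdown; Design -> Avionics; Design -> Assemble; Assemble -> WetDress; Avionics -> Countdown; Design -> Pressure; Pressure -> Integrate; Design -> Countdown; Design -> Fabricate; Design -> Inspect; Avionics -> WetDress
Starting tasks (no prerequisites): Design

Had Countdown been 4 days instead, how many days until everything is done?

Actual critical path: Design→Avionics→Countdown = 2+8+8 = 18 ⇒ 18 days.
Countdown is on the critical path; changing it to 4 makes that path 14 days.
The critical path is still Design→Avionics→Countdown; finish is now 14 days.

14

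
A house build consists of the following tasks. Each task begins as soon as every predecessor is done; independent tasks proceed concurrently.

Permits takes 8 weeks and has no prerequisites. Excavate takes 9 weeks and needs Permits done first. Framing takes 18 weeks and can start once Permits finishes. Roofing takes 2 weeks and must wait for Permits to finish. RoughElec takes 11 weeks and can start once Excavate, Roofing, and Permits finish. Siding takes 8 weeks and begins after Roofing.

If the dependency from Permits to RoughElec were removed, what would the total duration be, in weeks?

Original critical path: Permits→Excavate→RoughElec = 8+9+11 = 28 ⇒ 28 weeks.
Dropping Permits→RoughElec doesn't change RoughElec's earliest start (17); another predecessor still binds.
The longest chain is now Permits→Excavate→RoughElec = 8+9+11 = 28, so the plan takes 28 weeks.

28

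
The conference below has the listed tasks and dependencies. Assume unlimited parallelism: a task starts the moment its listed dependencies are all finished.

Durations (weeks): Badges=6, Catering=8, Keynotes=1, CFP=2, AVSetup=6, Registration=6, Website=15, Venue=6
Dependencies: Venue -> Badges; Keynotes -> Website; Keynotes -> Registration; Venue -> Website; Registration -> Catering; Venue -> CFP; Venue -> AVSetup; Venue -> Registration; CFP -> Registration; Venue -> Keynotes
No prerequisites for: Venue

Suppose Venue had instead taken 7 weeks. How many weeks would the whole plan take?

23

Actual critical path: Venue→CFP→Registration→Catering = 6+2+6+8 = 22 ⇒ 22 weeks.
Venue is on the critical path; changing it to 7 makes that path 23 weeks.
The critical path is still Venue→CFP→Registration→Catering; finish is now 23 weeks.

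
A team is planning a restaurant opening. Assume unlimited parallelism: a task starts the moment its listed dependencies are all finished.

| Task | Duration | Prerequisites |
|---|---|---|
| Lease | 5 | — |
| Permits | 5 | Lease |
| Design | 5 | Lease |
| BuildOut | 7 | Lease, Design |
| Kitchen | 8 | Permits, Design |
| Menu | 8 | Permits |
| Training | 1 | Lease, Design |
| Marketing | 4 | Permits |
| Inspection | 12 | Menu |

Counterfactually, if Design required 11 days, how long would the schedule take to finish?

As given, the longest chain is Lease→Permits→Menu→Inspection = 5+5+8+12 = 30, so the finish is 30 days.
Design has 12 days of float (longest path through it is 18).
The critical path is still Lease→Permits→Menu→Inspection; finish is now 30 days.

30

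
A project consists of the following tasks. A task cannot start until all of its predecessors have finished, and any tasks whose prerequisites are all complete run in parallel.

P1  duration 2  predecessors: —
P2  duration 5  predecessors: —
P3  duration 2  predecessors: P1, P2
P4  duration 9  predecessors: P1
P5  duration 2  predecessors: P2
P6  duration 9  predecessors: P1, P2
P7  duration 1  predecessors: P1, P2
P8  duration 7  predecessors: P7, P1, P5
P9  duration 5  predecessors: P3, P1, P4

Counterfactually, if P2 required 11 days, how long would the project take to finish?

20

Critical path before the change: P1→P4→P9 = 2+9+5 = 16 giving 16 days.
The longest path through P2 is only 14 days, so P2 has float 2.
Now P2→P5→P8 = 11+2+7 = 20 is longest, so the finish becomes 20 days.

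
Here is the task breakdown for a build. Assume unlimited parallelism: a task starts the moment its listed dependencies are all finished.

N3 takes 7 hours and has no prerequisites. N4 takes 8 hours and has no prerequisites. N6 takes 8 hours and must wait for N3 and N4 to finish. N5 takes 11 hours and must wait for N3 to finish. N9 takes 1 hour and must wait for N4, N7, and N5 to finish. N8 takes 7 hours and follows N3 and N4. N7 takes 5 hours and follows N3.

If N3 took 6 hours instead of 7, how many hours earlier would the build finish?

Actual critical path: N3→N5→N9 = 7+11+1 = 19 ⇒ 19 hours.
N3 is on the critical path; changing it to 6 makes that path 18 hours.
The critical path is still N3→N5→N9; finish is now 18 hours.
Change in finish: 18 − 19 = -1 hours.

1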